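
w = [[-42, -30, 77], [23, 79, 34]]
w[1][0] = 23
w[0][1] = -30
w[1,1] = 79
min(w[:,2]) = 34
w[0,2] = 77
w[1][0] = 23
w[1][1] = 79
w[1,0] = 23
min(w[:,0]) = -42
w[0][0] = -42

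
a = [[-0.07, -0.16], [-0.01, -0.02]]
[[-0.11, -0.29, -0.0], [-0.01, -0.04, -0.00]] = a @ [[0.68,0.77,0.98], [0.39,1.48,-0.42]]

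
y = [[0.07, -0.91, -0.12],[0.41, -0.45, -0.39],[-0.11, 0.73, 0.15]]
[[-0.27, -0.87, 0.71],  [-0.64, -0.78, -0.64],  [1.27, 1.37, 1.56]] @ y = [[-0.45, 1.16, 0.48], [-0.29, 0.47, 0.29], [0.48, -0.63, -0.45]]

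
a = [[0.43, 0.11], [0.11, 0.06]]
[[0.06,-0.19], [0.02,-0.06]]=a@[[0.11, -0.37], [0.07, -0.25]]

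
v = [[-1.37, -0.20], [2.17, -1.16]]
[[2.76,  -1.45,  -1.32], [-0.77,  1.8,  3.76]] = v @ [[-1.66, 1.01, 1.13], [-2.44, 0.34, -1.13]]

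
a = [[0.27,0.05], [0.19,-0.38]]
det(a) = -0.112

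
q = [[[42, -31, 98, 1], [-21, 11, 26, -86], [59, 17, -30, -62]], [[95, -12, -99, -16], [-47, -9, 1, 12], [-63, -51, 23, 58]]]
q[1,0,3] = -16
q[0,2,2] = -30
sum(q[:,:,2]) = 19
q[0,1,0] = -21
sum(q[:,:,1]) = -75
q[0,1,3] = -86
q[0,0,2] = 98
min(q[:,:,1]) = -51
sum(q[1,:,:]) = -108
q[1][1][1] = -9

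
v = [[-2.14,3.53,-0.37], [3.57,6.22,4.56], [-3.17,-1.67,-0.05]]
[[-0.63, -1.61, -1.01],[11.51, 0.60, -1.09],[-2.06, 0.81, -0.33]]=v @ [[0.47, -0.05, 0.2], [0.29, -0.41, -0.18], [1.76, 0.73, -0.15]]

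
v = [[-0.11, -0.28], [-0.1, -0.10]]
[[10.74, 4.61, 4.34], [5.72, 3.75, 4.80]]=v @ [[-31.09, -34.68, -53.47],[-26.15, -2.83, 5.50]]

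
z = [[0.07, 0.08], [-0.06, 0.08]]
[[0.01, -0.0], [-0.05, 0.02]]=z @[[0.45, -0.15], [-0.25, 0.09]]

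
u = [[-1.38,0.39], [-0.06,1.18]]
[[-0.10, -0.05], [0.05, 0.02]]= u@[[0.09, 0.04],[0.05, 0.02]]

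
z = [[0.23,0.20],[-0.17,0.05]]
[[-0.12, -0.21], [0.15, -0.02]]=z@[[-0.77, -0.14],[0.30, -0.87]]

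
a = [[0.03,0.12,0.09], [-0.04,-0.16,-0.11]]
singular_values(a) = [0.25, 0.0]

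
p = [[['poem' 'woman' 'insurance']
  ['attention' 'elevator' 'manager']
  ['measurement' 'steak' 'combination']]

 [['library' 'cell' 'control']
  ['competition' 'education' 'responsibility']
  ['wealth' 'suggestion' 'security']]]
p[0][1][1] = 'elevator'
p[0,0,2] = 'insurance'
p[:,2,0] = ['measurement', 'wealth']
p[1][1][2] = 'responsibility'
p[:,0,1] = ['woman', 'cell']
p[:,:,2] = [['insurance', 'manager', 'combination'], ['control', 'responsibility', 'security']]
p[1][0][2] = 'control'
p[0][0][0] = 'poem'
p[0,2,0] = 'measurement'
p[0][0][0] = 'poem'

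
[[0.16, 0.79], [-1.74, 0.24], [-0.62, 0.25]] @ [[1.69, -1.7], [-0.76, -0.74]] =[[-0.33, -0.86], [-3.12, 2.78], [-1.24, 0.87]]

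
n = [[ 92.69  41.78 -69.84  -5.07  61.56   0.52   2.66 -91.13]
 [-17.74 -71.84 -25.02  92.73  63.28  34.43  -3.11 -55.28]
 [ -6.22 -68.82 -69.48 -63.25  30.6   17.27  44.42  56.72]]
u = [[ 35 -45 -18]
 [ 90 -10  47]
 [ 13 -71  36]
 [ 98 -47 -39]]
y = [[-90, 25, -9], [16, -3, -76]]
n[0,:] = [92.69, 41.78, -69.84, -5.07, 61.56, 0.52, 2.66, -91.13]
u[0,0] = 35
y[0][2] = -9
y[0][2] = -9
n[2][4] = 30.6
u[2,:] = [13, -71, 36]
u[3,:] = [98, -47, -39]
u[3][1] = -47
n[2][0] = -6.22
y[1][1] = -3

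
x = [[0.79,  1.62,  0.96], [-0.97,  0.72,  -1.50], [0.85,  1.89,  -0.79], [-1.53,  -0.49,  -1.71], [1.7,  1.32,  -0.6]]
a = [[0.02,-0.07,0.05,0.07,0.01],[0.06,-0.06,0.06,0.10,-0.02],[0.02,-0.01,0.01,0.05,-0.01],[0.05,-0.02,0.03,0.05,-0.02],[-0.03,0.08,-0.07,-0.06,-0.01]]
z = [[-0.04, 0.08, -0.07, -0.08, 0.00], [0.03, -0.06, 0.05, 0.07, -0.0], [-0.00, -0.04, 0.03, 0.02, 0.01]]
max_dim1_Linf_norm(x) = 1.89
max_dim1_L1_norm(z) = 0.27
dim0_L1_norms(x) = [5.84, 6.04, 5.56]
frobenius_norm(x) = 4.83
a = x @ z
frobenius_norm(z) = 0.18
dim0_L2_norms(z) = [0.05, 0.11, 0.09, 0.11, 0.01]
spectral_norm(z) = 0.18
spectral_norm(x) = 3.69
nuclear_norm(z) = 0.21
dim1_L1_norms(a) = [0.22, 0.3, 0.1, 0.17, 0.25]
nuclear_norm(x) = 7.72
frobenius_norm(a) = 0.24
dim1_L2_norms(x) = [2.04, 1.93, 2.22, 2.35, 2.23]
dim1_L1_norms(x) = [3.37, 3.19, 3.53, 3.73, 3.62]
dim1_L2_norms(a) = [0.11, 0.15, 0.06, 0.08, 0.13]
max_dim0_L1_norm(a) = 0.33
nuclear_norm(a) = 0.33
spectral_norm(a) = 0.24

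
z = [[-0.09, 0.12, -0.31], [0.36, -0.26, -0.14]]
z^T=[[-0.09, 0.36], [0.12, -0.26], [-0.31, -0.14]]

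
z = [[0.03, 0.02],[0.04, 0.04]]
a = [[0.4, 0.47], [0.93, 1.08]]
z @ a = [[0.03, 0.04], [0.05, 0.06]]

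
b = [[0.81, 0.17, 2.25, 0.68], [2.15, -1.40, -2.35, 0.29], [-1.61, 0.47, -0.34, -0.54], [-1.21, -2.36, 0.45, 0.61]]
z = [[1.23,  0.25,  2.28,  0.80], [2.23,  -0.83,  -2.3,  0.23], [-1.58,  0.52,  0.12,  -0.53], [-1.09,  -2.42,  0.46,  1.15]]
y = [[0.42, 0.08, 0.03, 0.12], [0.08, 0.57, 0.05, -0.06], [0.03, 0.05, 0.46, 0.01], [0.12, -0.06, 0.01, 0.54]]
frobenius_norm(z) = 5.48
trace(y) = 1.99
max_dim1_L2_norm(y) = 0.58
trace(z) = 1.67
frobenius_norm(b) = 5.41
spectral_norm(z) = 3.69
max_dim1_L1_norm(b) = 6.19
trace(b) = -0.32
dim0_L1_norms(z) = [6.13, 4.02, 5.16, 2.71]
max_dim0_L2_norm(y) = 0.58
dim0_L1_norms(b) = [5.78, 4.4, 5.39, 2.12]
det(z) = 0.84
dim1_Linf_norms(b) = [2.25, 2.35, 1.61, 2.36]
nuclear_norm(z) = 9.45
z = y + b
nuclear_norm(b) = 9.26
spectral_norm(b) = 3.79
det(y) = 0.05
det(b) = 0.48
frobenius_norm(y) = 1.03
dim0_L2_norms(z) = [3.19, 2.62, 3.27, 1.52]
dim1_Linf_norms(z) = [2.28, 2.3, 1.58, 2.42]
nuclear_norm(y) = 1.99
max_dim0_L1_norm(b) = 5.78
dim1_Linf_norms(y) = [0.42, 0.57, 0.46, 0.54]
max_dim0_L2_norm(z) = 3.27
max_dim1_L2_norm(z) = 3.32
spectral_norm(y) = 0.63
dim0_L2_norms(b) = [3.06, 2.79, 3.3, 1.1]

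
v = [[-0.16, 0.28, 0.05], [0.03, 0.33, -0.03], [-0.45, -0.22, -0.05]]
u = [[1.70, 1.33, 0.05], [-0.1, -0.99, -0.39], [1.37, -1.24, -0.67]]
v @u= [[-0.23, -0.55, -0.15], [-0.02, -0.25, -0.11], [-0.81, -0.32, 0.10]]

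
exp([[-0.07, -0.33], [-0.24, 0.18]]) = [[0.97, -0.35], [-0.26, 1.24]]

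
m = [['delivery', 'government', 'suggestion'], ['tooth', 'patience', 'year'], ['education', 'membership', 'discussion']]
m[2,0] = 'education'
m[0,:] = ['delivery', 'government', 'suggestion']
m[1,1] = 'patience'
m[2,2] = 'discussion'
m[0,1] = 'government'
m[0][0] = 'delivery'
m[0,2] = 'suggestion'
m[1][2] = 'year'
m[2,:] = ['education', 'membership', 'discussion']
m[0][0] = 'delivery'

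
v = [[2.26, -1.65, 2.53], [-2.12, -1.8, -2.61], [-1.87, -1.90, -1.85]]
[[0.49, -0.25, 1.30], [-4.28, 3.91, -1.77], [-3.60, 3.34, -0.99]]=v@[[-0.25, 0.20, -0.85], [1.06, -1.03, 0.07], [1.11, -0.95, 1.32]]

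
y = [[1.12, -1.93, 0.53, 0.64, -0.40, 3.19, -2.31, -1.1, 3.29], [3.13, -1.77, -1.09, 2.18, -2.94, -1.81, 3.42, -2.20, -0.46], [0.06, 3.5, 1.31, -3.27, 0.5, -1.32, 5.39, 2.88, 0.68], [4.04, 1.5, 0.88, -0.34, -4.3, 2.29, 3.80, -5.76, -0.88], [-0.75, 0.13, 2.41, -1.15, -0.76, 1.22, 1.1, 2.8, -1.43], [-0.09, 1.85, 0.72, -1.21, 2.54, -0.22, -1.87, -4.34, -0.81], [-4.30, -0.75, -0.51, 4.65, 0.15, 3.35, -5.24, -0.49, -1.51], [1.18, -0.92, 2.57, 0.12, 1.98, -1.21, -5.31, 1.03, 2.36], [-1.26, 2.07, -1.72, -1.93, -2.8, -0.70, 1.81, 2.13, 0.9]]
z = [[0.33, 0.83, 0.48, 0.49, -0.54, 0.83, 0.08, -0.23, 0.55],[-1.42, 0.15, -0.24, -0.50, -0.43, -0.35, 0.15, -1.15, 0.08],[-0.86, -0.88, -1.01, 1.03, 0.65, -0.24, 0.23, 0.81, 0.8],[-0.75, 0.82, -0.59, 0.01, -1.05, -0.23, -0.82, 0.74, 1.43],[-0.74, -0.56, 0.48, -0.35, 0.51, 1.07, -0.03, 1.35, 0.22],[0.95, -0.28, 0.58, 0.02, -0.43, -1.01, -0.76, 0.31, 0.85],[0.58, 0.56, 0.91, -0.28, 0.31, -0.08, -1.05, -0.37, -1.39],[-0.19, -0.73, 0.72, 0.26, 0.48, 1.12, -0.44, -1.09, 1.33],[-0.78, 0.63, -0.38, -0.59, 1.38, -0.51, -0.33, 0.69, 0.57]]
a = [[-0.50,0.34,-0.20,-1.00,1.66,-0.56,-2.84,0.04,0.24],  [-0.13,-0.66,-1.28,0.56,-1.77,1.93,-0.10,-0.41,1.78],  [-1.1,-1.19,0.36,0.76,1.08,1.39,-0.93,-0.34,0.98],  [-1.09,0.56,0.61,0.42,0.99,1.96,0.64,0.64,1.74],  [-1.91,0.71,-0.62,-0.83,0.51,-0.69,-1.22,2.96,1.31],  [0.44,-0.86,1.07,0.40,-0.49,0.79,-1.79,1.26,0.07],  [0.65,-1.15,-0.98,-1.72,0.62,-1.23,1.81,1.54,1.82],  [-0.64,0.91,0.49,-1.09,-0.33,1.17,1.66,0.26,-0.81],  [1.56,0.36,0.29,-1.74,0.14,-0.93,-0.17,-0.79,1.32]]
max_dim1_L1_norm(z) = 6.51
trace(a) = 4.31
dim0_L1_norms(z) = [6.6, 5.44, 5.39, 3.53, 5.78, 5.44, 3.89, 6.74, 7.22]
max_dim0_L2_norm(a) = 4.48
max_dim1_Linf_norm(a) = 2.96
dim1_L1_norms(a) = [7.38, 8.62, 8.13, 8.65, 10.76, 7.17, 11.52, 7.36, 7.3]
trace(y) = -3.97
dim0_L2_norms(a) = [3.13, 2.41, 2.23, 3.18, 3.01, 3.83, 4.48, 3.76, 3.83]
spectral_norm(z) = 3.45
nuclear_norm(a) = 27.19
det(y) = 426833.80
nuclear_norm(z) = 17.62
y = z @ a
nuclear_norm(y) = 52.85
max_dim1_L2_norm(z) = 2.45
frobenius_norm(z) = 6.45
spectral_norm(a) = 5.22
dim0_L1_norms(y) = [15.93, 14.42, 11.74, 15.49, 16.37, 15.31, 30.25, 22.73, 12.32]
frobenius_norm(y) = 21.29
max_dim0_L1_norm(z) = 7.22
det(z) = 110.63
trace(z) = -2.59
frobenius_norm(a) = 10.16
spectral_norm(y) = 13.60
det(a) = 3835.69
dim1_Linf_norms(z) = [0.83, 1.42, 1.03, 1.43, 1.35, 1.01, 1.39, 1.33, 1.38]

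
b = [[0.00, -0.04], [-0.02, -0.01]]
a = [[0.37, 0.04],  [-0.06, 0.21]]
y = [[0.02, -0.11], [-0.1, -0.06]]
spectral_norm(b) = 0.04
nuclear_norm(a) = 0.59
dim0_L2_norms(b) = [0.02, 0.04]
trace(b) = -0.01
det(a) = 0.08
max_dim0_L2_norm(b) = 0.04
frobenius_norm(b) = 0.05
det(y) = -0.01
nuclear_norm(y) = 0.22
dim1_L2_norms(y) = [0.11, 0.12]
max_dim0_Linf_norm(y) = 0.11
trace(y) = -0.04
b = a @ y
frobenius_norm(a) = 0.43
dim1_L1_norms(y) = [0.13, 0.16]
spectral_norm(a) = 0.37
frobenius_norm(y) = 0.16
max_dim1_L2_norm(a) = 0.37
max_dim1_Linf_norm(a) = 0.37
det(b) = -0.00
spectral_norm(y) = 0.13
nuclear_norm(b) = 0.06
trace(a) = 0.58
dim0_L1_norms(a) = [0.43, 0.25]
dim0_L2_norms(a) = [0.37, 0.21]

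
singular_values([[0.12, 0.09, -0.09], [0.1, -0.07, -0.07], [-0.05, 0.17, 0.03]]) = [0.22, 0.19, 0.0]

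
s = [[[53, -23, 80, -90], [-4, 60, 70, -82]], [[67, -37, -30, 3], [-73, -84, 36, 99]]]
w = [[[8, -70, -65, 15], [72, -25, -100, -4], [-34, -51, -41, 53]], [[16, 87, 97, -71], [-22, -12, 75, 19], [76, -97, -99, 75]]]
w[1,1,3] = 19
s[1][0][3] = 3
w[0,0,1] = -70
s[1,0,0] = 67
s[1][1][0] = -73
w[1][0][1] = 87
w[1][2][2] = -99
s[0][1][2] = 70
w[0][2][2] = -41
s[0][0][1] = -23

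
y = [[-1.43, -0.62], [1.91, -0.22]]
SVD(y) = [[-0.62,0.79], [0.79,0.62]] @ diag([2.394584232982105, 0.6259124149220107]) @ [[1.00, 0.09],[0.09, -1.0]]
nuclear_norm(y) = 3.02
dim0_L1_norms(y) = [3.34, 0.84]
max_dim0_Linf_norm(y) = 1.91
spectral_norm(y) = 2.39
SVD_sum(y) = [[-1.47, -0.13], [1.88, 0.17]] + [[0.04, -0.49], [0.03, -0.39]]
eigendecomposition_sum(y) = [[(-0.71+0.18j), (-0.31-0.28j)], [0.95+0.87j, (-0.11+0.73j)]] + [[(-0.71-0.18j), (-0.31+0.28j)],[(0.95-0.87j), (-0.11-0.73j)]]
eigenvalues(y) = [(-0.82+0.9j), (-0.82-0.9j)]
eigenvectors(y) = [[0.28-0.41j, 0.28+0.41j], [(-0.87+0j), (-0.87-0j)]]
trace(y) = -1.65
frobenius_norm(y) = 2.48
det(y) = 1.50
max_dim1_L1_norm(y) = 2.13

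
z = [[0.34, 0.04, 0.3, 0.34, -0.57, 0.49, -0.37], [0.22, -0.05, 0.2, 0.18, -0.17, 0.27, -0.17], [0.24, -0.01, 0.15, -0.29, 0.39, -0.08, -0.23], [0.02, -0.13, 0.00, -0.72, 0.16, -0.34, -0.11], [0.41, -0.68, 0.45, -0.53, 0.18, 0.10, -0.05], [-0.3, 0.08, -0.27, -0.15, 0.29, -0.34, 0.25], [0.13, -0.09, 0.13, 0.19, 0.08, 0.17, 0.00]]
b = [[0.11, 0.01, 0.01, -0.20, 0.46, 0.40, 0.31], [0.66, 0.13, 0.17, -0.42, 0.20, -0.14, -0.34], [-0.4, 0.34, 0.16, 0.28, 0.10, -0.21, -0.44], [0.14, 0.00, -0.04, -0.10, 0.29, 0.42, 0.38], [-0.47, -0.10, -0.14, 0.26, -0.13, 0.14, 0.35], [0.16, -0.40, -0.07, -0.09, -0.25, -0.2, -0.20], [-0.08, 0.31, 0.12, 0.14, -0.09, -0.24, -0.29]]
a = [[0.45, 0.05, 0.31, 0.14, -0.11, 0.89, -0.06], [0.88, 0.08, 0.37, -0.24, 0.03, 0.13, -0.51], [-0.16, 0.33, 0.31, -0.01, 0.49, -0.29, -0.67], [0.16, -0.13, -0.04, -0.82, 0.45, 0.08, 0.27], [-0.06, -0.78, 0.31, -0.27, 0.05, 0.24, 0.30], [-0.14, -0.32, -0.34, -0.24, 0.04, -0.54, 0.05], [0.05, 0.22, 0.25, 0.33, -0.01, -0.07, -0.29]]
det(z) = 0.00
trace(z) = -0.44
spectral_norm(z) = 1.43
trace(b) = -0.32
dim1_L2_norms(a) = [1.06, 1.12, 1.0, 1.0, 0.96, 0.77, 0.56]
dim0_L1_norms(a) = [1.9, 1.91, 1.93, 2.05, 1.18, 2.24, 2.15]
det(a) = -0.01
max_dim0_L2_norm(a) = 1.12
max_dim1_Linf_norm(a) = 0.89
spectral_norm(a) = 1.49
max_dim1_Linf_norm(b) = 0.66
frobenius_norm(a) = 2.49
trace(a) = -0.76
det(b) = 0.00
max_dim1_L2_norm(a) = 1.12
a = z + b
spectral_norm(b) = 1.21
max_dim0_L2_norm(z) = 1.04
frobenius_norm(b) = 1.88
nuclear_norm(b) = 3.51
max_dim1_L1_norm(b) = 2.06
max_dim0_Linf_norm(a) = 0.89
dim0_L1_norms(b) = [2.02, 1.29, 0.71, 1.49, 1.52, 1.75, 2.31]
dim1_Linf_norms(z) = [0.57, 0.27, 0.39, 0.72, 0.68, 0.34, 0.19]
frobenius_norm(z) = 2.02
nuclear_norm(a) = 5.50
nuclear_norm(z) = 3.62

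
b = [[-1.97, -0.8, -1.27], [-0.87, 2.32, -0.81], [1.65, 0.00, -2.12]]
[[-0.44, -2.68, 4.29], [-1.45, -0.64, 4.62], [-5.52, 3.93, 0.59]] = b @ [[-0.89, 1.66, -1.57],[-0.29, 0.15, 0.88],[1.91, -0.56, -1.50]]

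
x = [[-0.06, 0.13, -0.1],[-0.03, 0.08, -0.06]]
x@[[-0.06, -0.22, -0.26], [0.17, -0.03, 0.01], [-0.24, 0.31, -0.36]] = [[0.05, -0.02, 0.05], [0.03, -0.01, 0.03]]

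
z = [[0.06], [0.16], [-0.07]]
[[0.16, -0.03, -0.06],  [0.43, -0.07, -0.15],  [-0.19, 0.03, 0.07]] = z @ [[2.66, -0.46, -0.95]]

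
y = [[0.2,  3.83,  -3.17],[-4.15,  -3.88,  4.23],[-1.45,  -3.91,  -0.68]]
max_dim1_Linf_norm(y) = 4.23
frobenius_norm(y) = 9.63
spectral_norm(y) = 8.81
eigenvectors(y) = [[(-0.37-0.38j),-0.37+0.38j,-0.70+0.00j], [0.71+0.00j,(0.71-0j),-0.08+0.00j], [(0.13+0.45j),0.13-0.45j,(-0.71+0j)]]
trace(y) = -4.36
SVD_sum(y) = [[1.99, 3.3, -2.43], [-3.01, -4.98, 3.67], [-1.36, -2.25, 1.65]] + [[0.00, -0.01, -0.01], [-0.15, 0.8, 0.97], [0.34, -1.79, -2.16]] + [[-1.79, 0.54, -0.73], [-0.99, 0.30, -0.41], [-0.44, 0.13, -0.18]]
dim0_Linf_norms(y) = [4.15, 3.91, 4.23]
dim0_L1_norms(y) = [5.8, 11.62, 8.08]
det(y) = -64.07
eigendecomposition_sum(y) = [[0.77+1.35j, 2.16-0.09j, (-1.01-1.32j)], [(-1.99-0.52j), -1.91+2.13j, 2.18+0.26j], [-0.04-1.36j, -1.70-0.81j, (0.24+1.43j)]] + [[0.77-1.35j,2.16+0.09j,-1.01+1.32j],[-1.99+0.52j,(-1.91-2.13j),2.18-0.26j],[(-0.04+1.36j),-1.70+0.81j,(0.24-1.43j)]] + [[-1.34-0.00j, -0.49-0.00j, -1.15+0.00j], [-0.16-0.00j, -0.06-0.00j, (-0.14+0j)], [-1.36-0.00j, (-0.5-0j), -1.17+0.00j]]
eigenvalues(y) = [(-0.9+4.91j), (-0.9-4.91j), (-2.57+0j)]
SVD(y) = [[-0.52,0.00,0.86],  [0.78,-0.41,0.47],  [0.35,0.91,0.21]] @ diag([8.813670399955042, 3.096734553657777, 2.347349395624417]) @ [[-0.44, -0.72, 0.53],[0.12, -0.63, -0.76],[-0.89, 0.27, -0.37]]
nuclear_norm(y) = 14.26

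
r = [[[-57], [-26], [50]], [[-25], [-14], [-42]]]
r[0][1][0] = -26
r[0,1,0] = -26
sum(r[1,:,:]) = -81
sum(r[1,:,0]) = -81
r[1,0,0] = -25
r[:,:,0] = [[-57, -26, 50], [-25, -14, -42]]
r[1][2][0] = -42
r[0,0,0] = -57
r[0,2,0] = 50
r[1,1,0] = -14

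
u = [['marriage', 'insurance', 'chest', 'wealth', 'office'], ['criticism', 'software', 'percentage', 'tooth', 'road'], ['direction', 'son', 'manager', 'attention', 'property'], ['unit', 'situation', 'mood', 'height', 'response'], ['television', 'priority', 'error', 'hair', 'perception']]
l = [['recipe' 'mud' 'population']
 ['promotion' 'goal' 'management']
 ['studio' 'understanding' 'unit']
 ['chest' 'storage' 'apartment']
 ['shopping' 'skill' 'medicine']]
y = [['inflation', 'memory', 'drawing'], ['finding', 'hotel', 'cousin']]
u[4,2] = 'error'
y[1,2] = 'cousin'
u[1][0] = 'criticism'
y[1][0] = 'finding'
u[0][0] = 'marriage'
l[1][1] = 'goal'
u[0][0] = 'marriage'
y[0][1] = 'memory'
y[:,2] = ['drawing', 'cousin']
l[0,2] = 'population'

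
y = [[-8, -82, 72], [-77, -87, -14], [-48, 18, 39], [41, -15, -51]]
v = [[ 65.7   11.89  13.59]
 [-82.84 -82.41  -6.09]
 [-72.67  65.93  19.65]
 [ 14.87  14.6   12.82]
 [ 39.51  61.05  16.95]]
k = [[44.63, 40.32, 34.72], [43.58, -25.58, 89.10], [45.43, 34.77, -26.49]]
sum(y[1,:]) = -178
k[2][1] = 34.77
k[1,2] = 89.1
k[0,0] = 44.63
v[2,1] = 65.93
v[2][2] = 19.65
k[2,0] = 45.43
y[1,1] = -87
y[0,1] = -82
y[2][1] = 18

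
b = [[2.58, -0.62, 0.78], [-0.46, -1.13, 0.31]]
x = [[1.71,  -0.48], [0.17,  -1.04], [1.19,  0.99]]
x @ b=[[4.63,-0.52,1.18],[0.92,1.07,-0.19],[2.61,-1.86,1.24]]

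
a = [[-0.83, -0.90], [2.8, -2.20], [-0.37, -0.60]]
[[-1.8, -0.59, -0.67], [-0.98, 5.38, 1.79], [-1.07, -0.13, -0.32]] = a@[[0.71, 1.41, 0.71], [1.35, -0.65, 0.09]]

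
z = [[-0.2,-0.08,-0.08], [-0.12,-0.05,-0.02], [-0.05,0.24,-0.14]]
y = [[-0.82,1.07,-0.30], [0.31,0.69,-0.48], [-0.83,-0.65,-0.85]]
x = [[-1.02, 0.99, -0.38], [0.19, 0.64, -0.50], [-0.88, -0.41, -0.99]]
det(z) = 0.00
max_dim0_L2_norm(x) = 1.36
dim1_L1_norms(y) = [2.19, 1.48, 2.33]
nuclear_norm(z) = 0.57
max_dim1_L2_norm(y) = 1.38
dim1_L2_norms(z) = [0.23, 0.13, 0.28]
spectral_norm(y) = 1.49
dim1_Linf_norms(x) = [1.02, 0.64, 0.99]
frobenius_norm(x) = 2.19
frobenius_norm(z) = 0.39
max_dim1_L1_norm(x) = 2.39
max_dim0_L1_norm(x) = 2.09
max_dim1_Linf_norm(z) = 0.24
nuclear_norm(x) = 3.54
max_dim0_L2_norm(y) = 1.43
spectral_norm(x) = 1.74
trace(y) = -0.98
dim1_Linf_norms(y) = [1.07, 0.69, 0.85]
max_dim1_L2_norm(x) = 1.47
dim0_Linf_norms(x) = [1.02, 0.99, 0.99]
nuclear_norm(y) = 3.52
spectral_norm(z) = 0.28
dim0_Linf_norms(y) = [0.83, 1.07, 0.85]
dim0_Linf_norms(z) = [0.2, 0.24, 0.14]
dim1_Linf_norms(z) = [0.2, 0.12, 0.24]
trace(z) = -0.39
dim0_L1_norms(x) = [2.09, 2.04, 1.87]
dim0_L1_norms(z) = [0.37, 0.37, 0.24]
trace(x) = -1.37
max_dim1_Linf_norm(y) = 1.07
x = y + z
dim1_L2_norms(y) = [1.38, 0.9, 1.35]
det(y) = 1.33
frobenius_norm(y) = 2.13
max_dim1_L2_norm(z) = 0.28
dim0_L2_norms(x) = [1.36, 1.25, 1.17]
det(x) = 1.29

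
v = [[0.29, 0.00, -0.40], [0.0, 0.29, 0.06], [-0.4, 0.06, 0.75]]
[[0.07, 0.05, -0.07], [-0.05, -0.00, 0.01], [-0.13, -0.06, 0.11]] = v @ [[0.02, 0.23, -0.19], [-0.14, -0.01, 0.02], [-0.15, 0.04, 0.04]]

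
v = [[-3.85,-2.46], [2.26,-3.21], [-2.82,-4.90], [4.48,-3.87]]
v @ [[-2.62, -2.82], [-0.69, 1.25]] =[[11.78, 7.78], [-3.71, -10.39], [10.77, 1.83], [-9.07, -17.47]]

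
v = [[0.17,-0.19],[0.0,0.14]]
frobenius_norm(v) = 0.29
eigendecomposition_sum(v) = [[0.17, -1.08],[0.0, 0.00]] + [[0.00, 0.89],[0.00, 0.14]]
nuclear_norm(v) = 0.36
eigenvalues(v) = [0.17, 0.14]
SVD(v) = [[0.91, 0.42], [-0.42, 0.91]] @ diag([0.27797350993533515, 0.08561966931862171]) @ [[0.56, -0.83], [0.83, 0.56]]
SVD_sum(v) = [[0.14, -0.21], [-0.06, 0.10]] + [[0.03, 0.02],[0.06, 0.04]]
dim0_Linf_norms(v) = [0.17, 0.19]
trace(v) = 0.31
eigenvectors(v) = [[1.0, 0.99],  [0.00, 0.16]]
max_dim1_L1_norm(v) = 0.36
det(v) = 0.02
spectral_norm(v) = 0.28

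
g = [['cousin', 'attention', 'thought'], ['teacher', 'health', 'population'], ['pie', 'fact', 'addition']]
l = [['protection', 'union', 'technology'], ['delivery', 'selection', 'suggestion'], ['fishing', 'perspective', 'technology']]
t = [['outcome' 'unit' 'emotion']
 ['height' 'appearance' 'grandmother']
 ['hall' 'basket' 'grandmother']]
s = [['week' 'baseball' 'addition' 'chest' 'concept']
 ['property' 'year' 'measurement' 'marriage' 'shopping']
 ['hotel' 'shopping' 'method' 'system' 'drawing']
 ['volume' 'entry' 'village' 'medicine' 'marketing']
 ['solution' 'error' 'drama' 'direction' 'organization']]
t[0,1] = 'unit'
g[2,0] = 'pie'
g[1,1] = 'health'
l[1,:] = ['delivery', 'selection', 'suggestion']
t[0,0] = 'outcome'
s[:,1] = ['baseball', 'year', 'shopping', 'entry', 'error']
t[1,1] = 'appearance'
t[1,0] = 'height'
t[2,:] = ['hall', 'basket', 'grandmother']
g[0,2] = 'thought'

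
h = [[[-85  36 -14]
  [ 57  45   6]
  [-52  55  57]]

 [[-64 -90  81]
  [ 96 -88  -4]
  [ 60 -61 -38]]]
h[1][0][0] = -64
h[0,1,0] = 57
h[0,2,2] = 57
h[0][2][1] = 55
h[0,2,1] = 55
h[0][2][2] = 57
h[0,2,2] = 57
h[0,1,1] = 45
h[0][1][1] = 45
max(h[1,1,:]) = 96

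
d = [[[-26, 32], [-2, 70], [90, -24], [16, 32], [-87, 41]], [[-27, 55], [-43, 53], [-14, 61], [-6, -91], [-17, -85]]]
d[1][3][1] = -91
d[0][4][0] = -87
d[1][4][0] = -17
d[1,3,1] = -91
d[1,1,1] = 53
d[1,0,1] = 55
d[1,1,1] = 53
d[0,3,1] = 32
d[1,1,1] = 53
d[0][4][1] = 41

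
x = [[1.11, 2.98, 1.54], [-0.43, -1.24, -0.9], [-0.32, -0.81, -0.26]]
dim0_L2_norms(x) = [1.23, 3.33, 1.8]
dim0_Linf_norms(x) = [1.11, 2.98, 1.54]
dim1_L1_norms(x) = [5.63, 2.57, 1.39]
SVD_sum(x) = [[1.09, 2.96, 1.59],  [-0.49, -1.32, -0.71],  [-0.28, -0.75, -0.40]] + [[0.01, 0.02, -0.05], [0.06, 0.08, -0.19], [-0.04, -0.06, 0.14]] + [[0.0, -0.0, 0.0], [0.00, -0.00, 0.0], [0.00, -0.00, 0.00]]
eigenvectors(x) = [[-0.87, 0.91, -0.88], [0.46, -0.40, -0.03], [0.18, 0.11, 0.48]]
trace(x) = -0.39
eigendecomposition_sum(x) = [[0.83, 2.39, 1.69], [-0.44, -1.26, -0.89], [-0.17, -0.49, -0.35]] + [[0.0, 0.00, 0.01], [-0.0, -0.0, -0.00], [0.00, 0.0, 0.00]] + [[0.27, 0.58, -0.16], [0.01, 0.02, -0.01], [-0.15, -0.32, 0.09]]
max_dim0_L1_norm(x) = 5.03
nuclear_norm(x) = 4.25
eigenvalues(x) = [-0.78, 0.0, 0.38]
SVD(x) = [[-0.89, -0.2, 0.41], [0.4, -0.79, 0.48], [0.23, 0.59, 0.78]] @ diag([3.9708304584238974, 0.27423479957125163, 0.0008632248707249902]) @ [[-0.31, -0.84, -0.45], [-0.27, -0.38, 0.89], [0.91, -0.40, 0.11]]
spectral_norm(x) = 3.97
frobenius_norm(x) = 3.98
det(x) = -0.00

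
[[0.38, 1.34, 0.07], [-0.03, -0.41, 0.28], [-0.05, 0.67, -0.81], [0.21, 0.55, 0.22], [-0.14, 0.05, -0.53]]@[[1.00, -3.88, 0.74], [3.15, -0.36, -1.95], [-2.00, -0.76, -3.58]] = [[4.46, -2.01, -2.58], [-1.88, 0.05, -0.23], [3.68, 0.57, 1.56], [1.50, -1.18, -1.7], [1.08, 0.93, 1.7]]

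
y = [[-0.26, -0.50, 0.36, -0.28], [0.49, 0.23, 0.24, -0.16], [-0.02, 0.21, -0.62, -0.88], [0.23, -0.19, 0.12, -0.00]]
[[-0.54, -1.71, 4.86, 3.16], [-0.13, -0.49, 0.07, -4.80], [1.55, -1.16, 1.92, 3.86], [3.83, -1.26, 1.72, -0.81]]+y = [[-0.8, -2.21, 5.22, 2.88], [0.36, -0.26, 0.31, -4.96], [1.53, -0.95, 1.30, 2.98], [4.06, -1.45, 1.84, -0.81]]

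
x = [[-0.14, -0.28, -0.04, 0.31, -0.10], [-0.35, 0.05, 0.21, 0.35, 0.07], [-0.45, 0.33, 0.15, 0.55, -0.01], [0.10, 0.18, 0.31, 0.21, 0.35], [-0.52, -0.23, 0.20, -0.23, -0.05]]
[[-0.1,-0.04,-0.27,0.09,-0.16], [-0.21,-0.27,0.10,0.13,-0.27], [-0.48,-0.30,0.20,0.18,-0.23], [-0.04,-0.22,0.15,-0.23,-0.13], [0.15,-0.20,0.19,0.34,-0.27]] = x @ [[0.18, 0.13, -0.42, -0.65, 0.46],[-0.41, -0.06, 0.61, -0.05, 0.30],[0.18, -0.85, 0.20, -0.21, -0.12],[-0.52, -0.17, -0.39, -0.12, -0.19],[0.21, 0.23, 0.28, -0.18, -0.43]]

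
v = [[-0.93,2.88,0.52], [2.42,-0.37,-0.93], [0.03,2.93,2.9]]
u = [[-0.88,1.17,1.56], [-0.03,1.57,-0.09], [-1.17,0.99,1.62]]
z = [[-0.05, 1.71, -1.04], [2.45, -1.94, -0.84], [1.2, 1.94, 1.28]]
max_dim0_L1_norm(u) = 3.73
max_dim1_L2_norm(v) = 4.12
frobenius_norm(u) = 3.47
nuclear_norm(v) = 8.93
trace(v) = 1.60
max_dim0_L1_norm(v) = 6.18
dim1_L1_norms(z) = [2.8, 5.23, 4.42]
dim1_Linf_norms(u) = [1.56, 1.57, 1.62]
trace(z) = -0.71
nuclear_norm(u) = 4.70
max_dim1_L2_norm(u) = 2.23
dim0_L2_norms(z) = [2.73, 3.23, 1.85]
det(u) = 0.68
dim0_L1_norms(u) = [2.08, 3.73, 3.27]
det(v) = -18.14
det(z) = -14.41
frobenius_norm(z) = 4.62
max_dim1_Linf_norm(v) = 2.93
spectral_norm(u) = 3.19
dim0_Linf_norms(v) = [2.42, 2.93, 2.9]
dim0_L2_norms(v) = [2.59, 4.13, 3.09]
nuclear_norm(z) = 7.66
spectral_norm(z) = 3.53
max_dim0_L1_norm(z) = 5.59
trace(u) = 2.31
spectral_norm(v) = 5.03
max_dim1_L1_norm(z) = 5.23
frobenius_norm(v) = 5.77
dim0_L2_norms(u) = [1.46, 2.19, 2.25]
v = z + u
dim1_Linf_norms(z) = [1.71, 2.45, 1.94]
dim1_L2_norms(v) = [3.07, 2.62, 4.12]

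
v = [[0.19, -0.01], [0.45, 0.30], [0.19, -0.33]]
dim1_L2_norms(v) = [0.19, 0.54, 0.38]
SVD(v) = [[-0.28, 0.27], [-0.96, -0.07], [0.01, 0.96]] @ diag([0.5628319996919772, 0.39613146823085144]) @ [[-0.86, -0.51],[0.51, -0.86]]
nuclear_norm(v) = 0.96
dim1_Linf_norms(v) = [0.19, 0.45, 0.33]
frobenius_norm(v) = 0.69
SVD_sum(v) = [[0.14, 0.08], [0.46, 0.28], [-0.01, -0.00]] + [[0.05,-0.09], [-0.01,0.02], [0.2,-0.33]]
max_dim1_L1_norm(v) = 0.75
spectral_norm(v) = 0.56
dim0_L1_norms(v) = [0.83, 0.64]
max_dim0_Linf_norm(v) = 0.45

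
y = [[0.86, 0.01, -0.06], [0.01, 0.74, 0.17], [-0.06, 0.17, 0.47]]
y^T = [[0.86, 0.01, -0.06],  [0.01, 0.74, 0.17],  [-0.06, 0.17, 0.47]]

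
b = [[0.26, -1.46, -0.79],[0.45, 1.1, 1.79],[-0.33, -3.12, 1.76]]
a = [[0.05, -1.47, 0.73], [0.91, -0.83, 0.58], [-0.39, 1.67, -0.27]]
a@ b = [[-0.89, -3.97, -1.39], [-0.33, -4.05, -1.18], [0.74, 3.25, 2.82]]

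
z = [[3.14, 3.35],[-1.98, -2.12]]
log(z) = [[7.56-6.18j, 12.01-9.88j],[(-7.1+5.84j), -11.30+9.32j]]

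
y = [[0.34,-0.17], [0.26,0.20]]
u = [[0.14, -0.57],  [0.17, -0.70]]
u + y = [[0.48, -0.74],[0.43, -0.5]]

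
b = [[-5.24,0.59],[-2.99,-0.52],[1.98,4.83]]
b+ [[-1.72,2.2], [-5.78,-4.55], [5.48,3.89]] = [[-6.96, 2.79],[-8.77, -5.07],[7.46, 8.72]]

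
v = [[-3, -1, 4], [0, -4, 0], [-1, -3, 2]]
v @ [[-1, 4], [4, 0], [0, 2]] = [[-1, -4], [-16, 0], [-11, 0]]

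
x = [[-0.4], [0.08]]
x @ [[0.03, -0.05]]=[[-0.01, 0.02],[0.00, -0.0]]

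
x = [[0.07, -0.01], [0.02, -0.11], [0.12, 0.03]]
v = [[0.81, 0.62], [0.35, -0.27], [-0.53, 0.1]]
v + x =[[0.88, 0.61], [0.37, -0.38], [-0.41, 0.13]]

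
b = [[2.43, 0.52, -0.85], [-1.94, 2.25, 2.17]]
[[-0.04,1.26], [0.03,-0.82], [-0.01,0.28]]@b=[[-2.54, 2.81, 2.77],[1.66, -1.83, -1.80],[-0.57, 0.62, 0.62]]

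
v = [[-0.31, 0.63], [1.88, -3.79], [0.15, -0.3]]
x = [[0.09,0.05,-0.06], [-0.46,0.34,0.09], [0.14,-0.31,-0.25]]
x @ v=[[0.06, -0.11], [0.8, -1.61], [-0.66, 1.34]]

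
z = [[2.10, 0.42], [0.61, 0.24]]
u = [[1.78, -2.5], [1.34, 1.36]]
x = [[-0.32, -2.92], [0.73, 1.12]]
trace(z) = 2.34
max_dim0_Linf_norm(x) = 2.92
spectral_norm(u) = 3.10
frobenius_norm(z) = 2.24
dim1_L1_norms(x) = [3.24, 1.85]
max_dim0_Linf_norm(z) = 2.1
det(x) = 1.77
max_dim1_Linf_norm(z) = 2.1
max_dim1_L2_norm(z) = 2.14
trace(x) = 0.80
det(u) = 5.77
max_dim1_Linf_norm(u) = 2.5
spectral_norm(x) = 3.18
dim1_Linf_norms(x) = [2.92, 1.12]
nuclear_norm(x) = 3.74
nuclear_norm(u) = 4.96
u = z + x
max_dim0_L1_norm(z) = 2.71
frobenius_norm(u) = 3.61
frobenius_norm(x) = 3.23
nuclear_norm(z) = 2.35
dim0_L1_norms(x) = [1.05, 4.04]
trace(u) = 3.14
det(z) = 0.25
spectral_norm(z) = 2.24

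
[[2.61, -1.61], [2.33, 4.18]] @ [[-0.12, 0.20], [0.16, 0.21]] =[[-0.57, 0.18],[0.39, 1.34]]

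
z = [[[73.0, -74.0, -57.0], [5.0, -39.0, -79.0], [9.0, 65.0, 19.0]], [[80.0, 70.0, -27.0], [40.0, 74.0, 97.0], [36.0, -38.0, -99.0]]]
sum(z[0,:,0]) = 87.0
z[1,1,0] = 40.0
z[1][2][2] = -99.0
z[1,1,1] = 74.0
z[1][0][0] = 80.0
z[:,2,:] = [[9.0, 65.0, 19.0], [36.0, -38.0, -99.0]]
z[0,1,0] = 5.0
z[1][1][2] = 97.0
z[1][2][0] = 36.0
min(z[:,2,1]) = -38.0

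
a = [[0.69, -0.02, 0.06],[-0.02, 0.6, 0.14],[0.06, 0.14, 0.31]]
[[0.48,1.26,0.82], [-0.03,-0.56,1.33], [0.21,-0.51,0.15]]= a @ [[0.64,1.97,1.34], [-0.18,-0.45,2.47], [0.65,-1.81,-0.89]]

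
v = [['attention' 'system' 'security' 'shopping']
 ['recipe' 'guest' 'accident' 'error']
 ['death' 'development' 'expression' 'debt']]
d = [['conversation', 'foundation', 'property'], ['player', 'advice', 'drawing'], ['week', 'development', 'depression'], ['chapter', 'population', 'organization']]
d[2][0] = 'week'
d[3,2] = 'organization'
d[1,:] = ['player', 'advice', 'drawing']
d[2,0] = 'week'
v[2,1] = 'development'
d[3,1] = 'population'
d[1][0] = 'player'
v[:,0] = ['attention', 'recipe', 'death']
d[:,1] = ['foundation', 'advice', 'development', 'population']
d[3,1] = 'population'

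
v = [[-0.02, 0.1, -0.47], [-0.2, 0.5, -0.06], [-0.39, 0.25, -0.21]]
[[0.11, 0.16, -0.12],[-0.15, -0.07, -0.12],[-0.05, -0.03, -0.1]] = v @ [[0.1, 0.20, 0.01], [-0.29, -0.10, -0.21], [-0.31, -0.36, 0.21]]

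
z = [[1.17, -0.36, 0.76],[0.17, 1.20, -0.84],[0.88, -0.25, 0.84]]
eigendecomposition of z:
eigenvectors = [[-0.31, 0.68, -0.29], [0.65, -0.44, -0.90], [0.7, 0.58, -0.34]]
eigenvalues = [0.22, 2.05, 0.94]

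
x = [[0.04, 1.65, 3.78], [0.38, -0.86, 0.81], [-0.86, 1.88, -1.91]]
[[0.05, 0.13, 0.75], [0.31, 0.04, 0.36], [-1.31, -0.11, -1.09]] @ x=[[-0.59, 1.38, -1.14], [-0.28, 1.15, 0.52], [0.84, -4.12, -2.96]]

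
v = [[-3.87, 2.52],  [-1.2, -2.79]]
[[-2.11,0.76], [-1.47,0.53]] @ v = [[7.25, -7.44],[5.05, -5.18]]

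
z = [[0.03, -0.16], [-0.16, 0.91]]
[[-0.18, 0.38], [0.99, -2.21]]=z@[[-0.77, -4.12], [0.95, -3.15]]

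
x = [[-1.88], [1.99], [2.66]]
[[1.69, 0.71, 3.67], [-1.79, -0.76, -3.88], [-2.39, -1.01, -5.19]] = x@[[-0.9, -0.38, -1.95]]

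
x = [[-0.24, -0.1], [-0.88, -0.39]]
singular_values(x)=[1.0, 0.01]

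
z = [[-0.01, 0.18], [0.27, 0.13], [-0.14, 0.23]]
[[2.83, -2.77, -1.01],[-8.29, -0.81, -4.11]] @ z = [[-0.63, -0.08], [0.44, -2.54]]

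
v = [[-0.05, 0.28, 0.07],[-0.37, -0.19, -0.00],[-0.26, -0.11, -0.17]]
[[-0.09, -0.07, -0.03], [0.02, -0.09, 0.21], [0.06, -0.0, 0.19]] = v @ [[0.07, 0.29, -0.51], [-0.22, -0.11, -0.12], [-0.29, -0.37, -0.25]]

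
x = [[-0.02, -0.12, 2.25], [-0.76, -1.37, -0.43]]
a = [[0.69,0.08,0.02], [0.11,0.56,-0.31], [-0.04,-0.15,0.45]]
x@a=[[-0.12, -0.41, 1.05], [-0.66, -0.76, 0.22]]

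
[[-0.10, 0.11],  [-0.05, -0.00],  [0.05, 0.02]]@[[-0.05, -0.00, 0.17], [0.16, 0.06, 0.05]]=[[0.02, 0.01, -0.01], [0.0, 0.00, -0.01], [0.0, 0.0, 0.01]]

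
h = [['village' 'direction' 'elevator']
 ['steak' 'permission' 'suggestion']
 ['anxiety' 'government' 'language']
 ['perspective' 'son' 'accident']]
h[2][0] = 'anxiety'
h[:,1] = ['direction', 'permission', 'government', 'son']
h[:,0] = ['village', 'steak', 'anxiety', 'perspective']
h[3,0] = 'perspective'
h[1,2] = 'suggestion'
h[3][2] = 'accident'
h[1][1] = 'permission'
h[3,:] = ['perspective', 'son', 'accident']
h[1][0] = 'steak'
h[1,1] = 'permission'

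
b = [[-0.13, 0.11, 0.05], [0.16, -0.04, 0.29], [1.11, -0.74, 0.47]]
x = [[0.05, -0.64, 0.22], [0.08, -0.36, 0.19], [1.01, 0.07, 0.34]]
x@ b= [[0.14, -0.13, -0.08],[0.14, -0.12, -0.01],[0.26, -0.14, 0.23]]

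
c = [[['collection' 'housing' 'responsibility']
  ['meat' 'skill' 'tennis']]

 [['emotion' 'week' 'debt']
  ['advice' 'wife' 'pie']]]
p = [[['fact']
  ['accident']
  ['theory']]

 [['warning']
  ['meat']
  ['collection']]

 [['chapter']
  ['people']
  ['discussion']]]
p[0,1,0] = 'accident'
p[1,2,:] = ['collection']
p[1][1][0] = 'meat'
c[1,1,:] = ['advice', 'wife', 'pie']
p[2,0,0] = 'chapter'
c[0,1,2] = 'tennis'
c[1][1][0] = 'advice'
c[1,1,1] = 'wife'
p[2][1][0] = 'people'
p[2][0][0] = 'chapter'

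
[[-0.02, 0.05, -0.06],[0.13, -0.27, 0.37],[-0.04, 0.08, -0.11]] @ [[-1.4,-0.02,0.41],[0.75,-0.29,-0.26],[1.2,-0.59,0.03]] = [[-0.01, 0.02, -0.02], [0.06, -0.14, 0.13], [-0.02, 0.04, -0.04]]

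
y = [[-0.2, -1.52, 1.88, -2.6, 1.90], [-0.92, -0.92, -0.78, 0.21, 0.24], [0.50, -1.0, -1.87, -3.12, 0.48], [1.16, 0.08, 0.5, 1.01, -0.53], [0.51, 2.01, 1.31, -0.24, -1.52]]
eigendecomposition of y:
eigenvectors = [[(0.74+0j),0.74-0.00j,(0.27+0j),(0.38+0.38j),0.38-0.38j], [(-0.26+0.14j),(-0.26-0.14j),0.49+0.00j,0.27+0.07j,0.27-0.07j], [(0.29+0.21j),(0.29-0.21j),(-0.27+0j),-0.05-0.47j,-0.05+0.47j], [0.07-0.43j,0.07+0.43j,(0.12+0j),(-0.2-0.08j),(-0.2+0.08j)], [0.17+0.12j,(0.17-0.12j),(0.77+0j),(-0.61+0j),-0.61-0.00j]]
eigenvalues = [(1.24+2.05j), (1.24-2.05j), (-0.57+0j), (-2.71+0.45j), (-2.71-0.45j)]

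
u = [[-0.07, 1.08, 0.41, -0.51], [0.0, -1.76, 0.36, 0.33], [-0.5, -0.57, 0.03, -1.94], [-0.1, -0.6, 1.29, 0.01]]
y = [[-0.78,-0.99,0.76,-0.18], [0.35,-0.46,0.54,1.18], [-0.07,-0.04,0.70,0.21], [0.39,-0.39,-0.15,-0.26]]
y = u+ [[-0.71, -2.07, 0.35, 0.33], [0.35, 1.30, 0.18, 0.85], [0.43, 0.53, 0.67, 2.15], [0.49, 0.21, -1.44, -0.27]]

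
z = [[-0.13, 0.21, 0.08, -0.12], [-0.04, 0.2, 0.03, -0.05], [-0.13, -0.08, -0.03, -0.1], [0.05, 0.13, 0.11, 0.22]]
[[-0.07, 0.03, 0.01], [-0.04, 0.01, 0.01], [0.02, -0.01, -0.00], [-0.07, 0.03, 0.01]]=z@ [[0.02, -0.01, -0.00], [-0.12, 0.04, 0.02], [-0.48, 0.2, 0.08], [-0.0, 0.0, -0.0]]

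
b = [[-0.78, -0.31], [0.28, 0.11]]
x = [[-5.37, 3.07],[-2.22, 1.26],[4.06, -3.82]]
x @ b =[[5.05, 2.00],[2.08, 0.83],[-4.24, -1.68]]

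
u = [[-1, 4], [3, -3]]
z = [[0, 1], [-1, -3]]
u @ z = [[-4, -13], [3, 12]]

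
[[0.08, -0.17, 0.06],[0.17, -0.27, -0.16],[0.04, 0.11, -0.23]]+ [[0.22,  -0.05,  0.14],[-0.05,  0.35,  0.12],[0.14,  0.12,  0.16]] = [[0.3, -0.22, 0.2], [0.12, 0.08, -0.04], [0.18, 0.23, -0.07]]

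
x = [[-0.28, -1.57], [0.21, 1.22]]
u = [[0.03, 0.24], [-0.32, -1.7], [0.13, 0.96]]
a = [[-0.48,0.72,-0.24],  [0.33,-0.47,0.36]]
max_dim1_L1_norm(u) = 2.02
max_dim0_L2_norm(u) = 1.97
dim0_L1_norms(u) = [0.48, 2.9]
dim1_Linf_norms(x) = [1.57, 1.22]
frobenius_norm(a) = 1.13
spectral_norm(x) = 2.02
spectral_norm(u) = 2.00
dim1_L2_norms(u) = [0.24, 1.73, 0.97]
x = a @ u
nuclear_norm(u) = 2.04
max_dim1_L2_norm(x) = 1.59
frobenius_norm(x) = 2.02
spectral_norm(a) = 1.11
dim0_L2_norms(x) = [0.35, 1.99]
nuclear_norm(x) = 2.02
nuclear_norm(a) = 1.27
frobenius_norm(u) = 2.00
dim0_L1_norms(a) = [0.81, 1.19, 0.6]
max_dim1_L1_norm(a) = 1.44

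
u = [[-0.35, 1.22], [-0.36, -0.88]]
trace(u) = -1.23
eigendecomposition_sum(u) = [[(-0.17+0.44j), (0.61+0.62j)], [(-0.18-0.18j), -0.44+0.17j]] + [[(-0.17-0.44j), (0.61-0.62j)], [-0.18+0.18j, -0.44-0.17j]]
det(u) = 0.75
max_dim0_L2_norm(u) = 1.5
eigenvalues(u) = [(-0.62+0.61j), (-0.62-0.61j)]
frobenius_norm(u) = 1.59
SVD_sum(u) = [[-0.07, 1.24],[0.05, -0.86]] + [[-0.28,-0.02], [-0.41,-0.02]]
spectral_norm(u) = 1.51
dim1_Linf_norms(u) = [1.22, 0.88]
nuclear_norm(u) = 2.00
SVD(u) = [[-0.82, 0.57], [0.57, 0.82]] @ diag([1.5062608252782315, 0.4960628248842492]) @ [[0.05, -1.0],  [-1.0, -0.05]]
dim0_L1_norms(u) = [0.71, 2.1]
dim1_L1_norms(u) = [1.57, 1.24]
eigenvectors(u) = [[(0.88+0j), (0.88-0j)], [-0.19+0.44j, -0.19-0.44j]]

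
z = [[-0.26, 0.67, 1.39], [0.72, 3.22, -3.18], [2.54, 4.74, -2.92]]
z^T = [[-0.26, 0.72, 2.54], [0.67, 3.22, 4.74], [1.39, -3.18, -2.92]]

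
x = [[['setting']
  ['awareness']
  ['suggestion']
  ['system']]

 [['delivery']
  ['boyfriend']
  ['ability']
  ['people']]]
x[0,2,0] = 'suggestion'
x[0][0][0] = 'setting'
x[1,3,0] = 'people'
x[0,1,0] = 'awareness'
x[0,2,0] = 'suggestion'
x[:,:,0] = [['setting', 'awareness', 'suggestion', 'system'], ['delivery', 'boyfriend', 'ability', 'people']]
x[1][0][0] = 'delivery'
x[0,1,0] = 'awareness'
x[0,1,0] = 'awareness'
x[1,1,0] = 'boyfriend'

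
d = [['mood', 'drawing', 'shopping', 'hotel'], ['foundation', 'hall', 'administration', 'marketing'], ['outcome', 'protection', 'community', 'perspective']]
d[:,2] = ['shopping', 'administration', 'community']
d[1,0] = 'foundation'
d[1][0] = 'foundation'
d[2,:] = ['outcome', 'protection', 'community', 'perspective']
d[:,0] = ['mood', 'foundation', 'outcome']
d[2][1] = 'protection'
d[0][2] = 'shopping'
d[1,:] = ['foundation', 'hall', 'administration', 'marketing']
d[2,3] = 'perspective'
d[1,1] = 'hall'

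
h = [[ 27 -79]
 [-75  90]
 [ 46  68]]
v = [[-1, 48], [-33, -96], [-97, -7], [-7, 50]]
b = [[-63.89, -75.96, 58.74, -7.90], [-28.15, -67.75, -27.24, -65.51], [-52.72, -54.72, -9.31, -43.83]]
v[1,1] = -96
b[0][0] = -63.89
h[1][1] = 90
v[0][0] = -1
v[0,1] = 48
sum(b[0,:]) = -89.00999999999999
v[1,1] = -96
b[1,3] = -65.51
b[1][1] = -67.75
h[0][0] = 27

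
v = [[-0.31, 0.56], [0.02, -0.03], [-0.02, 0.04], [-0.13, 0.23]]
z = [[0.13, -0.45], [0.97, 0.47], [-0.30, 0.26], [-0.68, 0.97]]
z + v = [[-0.18, 0.11], [0.99, 0.44], [-0.32, 0.3], [-0.81, 1.2]]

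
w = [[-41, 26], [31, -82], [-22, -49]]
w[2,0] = -22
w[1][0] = 31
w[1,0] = 31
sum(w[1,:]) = -51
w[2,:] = [-22, -49]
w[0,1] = 26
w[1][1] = -82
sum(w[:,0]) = -32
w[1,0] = 31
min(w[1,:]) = -82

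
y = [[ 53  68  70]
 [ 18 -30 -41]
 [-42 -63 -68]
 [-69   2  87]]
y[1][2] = -41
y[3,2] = 87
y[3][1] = 2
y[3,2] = 87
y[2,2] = -68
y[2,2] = -68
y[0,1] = 68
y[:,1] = [68, -30, -63, 2]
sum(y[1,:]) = -53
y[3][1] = 2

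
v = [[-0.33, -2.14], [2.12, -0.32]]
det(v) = 4.642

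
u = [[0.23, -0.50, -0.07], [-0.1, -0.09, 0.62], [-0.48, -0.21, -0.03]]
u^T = [[0.23, -0.1, -0.48], [-0.50, -0.09, -0.21], [-0.07, 0.62, -0.03]]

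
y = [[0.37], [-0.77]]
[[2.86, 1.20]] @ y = [[0.13]]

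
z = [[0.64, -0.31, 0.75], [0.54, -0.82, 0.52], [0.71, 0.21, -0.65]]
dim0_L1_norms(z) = [1.89, 1.34, 1.92]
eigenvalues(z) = [0.89, -0.55, -1.17]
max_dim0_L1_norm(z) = 1.92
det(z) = 0.57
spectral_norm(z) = 1.47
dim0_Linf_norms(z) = [0.71, 0.82, 0.75]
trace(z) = -0.83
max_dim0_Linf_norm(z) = 0.82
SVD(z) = [[-0.67, 0.10, -0.74],  [-0.73, 0.09, 0.68],  [0.13, 0.99, 0.02]] @ diag([1.4717167380854148, 0.9744544119815821, 0.39722593295108155]) @ [[-0.5, 0.57, -0.66], [0.84, 0.11, -0.54], [-0.23, -0.82, -0.53]]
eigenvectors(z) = [[-0.82, -0.16, -0.40], [-0.39, 0.8, -0.51], [-0.43, 0.58, 0.76]]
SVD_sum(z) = [[0.49, -0.56, 0.65], [0.53, -0.61, 0.71], [-0.10, 0.11, -0.13]] + [[0.08, 0.01, -0.05], [0.07, 0.01, -0.04], [0.81, 0.1, -0.52]] + [[0.07, 0.24, 0.15], [-0.06, -0.22, -0.14], [-0.00, -0.01, -0.0]]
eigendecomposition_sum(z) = [[0.76, -0.10, 0.34], [0.36, -0.05, 0.16], [0.4, -0.05, 0.18]] + [[-0.05, 0.08, 0.03], [0.26, -0.4, -0.13], [0.19, -0.29, -0.1]] + [[-0.07, -0.29, 0.39], [-0.08, -0.37, 0.49], [0.12, 0.55, -0.73]]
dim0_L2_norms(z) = [1.1, 0.9, 1.12]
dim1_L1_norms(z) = [1.7, 1.88, 1.57]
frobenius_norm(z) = 1.81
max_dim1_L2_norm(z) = 1.11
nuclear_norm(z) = 2.84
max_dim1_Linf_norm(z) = 0.82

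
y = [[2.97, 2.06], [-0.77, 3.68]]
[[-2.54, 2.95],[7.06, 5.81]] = y @ [[-1.91, -0.09], [1.52, 1.56]]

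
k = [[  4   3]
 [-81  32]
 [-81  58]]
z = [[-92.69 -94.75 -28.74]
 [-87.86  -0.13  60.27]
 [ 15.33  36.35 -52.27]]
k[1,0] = -81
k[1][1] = 32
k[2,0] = -81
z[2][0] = 15.33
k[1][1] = 32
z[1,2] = 60.27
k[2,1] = 58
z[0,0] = -92.69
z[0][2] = -28.74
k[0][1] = 3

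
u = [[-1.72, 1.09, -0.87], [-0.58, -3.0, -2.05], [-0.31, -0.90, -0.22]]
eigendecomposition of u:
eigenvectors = [[-0.52,0.88,-0.51], [0.83,-0.47,-0.38], [0.2,-0.07,0.77]]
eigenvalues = [-3.14, -2.22, 0.42]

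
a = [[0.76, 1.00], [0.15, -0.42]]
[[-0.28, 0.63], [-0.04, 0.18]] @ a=[[-0.12, -0.54], [-0.0, -0.12]]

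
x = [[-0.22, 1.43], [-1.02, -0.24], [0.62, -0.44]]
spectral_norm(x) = 1.56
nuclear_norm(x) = 2.72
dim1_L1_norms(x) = [1.65, 1.26, 1.06]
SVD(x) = [[0.91, -0.24],[0.08, 0.9],[-0.4, -0.37]] @ diag([1.5556548018421887, 1.1615671041766553]) @ [[-0.34, 0.94], [-0.94, -0.34]]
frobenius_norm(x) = 1.94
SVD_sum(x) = [[-0.48,1.33], [-0.04,0.11], [0.21,-0.59]] + [[0.26, 0.10], [-0.98, -0.35], [0.41, 0.15]]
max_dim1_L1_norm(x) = 1.65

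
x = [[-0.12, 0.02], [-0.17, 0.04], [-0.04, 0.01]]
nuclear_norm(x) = 0.22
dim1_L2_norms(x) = [0.12, 0.17, 0.04]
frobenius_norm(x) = 0.22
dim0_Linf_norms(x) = [0.17, 0.04]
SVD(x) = [[-0.56, 0.83], [-0.81, -0.52], [-0.19, -0.21]] @ diag([0.21669018682944338, 0.006735200948815352]) @ [[0.98,  -0.21], [-0.21,  -0.98]]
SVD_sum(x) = [[-0.12, 0.03], [-0.17, 0.04], [-0.04, 0.01]] + [[-0.00, -0.01], [0.00, 0.00], [0.0, 0.0]]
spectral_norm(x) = 0.22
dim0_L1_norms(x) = [0.33, 0.07]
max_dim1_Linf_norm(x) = 0.17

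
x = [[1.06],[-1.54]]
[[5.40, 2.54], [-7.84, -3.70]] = x @[[5.09, 2.4]]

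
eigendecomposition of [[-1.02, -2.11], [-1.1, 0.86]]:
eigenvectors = [[-0.93, 0.61], [-0.37, -0.79]]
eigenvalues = [-1.87, 1.71]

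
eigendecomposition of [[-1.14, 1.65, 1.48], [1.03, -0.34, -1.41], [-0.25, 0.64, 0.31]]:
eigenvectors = [[0.86,-0.83,0.81], [-0.43,-0.33,0.04], [0.27,-0.45,0.58]]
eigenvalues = [-1.5, 0.33, 0.01]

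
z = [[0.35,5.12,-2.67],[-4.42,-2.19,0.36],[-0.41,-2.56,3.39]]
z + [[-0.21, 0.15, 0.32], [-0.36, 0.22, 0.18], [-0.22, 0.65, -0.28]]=[[0.14, 5.27, -2.35], [-4.78, -1.97, 0.54], [-0.63, -1.91, 3.11]]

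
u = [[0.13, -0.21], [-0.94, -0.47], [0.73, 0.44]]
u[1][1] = -0.471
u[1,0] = -0.936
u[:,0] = [0.126, -0.936, 0.727]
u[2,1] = 0.437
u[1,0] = -0.936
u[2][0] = 0.727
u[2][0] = 0.727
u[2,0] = 0.727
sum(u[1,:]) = -1.407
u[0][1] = -0.208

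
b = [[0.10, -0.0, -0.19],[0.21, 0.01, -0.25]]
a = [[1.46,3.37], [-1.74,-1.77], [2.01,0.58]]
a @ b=[[0.85,0.03,-1.12], [-0.55,-0.02,0.77], [0.32,0.01,-0.53]]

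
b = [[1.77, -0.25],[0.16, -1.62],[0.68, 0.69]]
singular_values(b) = [1.93, 1.75]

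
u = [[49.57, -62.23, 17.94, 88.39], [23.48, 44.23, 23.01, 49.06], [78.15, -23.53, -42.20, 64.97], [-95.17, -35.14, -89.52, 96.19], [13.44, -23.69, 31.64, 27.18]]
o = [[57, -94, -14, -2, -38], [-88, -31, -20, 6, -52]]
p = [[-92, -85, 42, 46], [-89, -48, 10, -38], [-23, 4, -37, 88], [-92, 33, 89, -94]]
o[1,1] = -31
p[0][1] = -85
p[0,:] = [-92, -85, 42, 46]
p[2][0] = -23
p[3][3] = -94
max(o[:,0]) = 57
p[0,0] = -92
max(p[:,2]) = 89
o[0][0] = 57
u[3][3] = 96.19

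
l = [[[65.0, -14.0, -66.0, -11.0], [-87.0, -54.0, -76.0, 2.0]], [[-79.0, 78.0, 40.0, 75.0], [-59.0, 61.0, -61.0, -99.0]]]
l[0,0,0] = 65.0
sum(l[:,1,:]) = -373.0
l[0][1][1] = -54.0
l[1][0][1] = 78.0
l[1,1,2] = -61.0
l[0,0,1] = -14.0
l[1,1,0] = -59.0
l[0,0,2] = -66.0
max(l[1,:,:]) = 78.0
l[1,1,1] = 61.0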